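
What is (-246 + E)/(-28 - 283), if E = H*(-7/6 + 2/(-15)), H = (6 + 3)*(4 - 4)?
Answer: 246/311 ≈ 0.79100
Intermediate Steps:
H = 0 (H = 9*0 = 0)
E = 0 (E = 0*(-7/6 + 2/(-15)) = 0*(-7*1/6 + 2*(-1/15)) = 0*(-7/6 - 2/15) = 0*(-13/10) = 0)
(-246 + E)/(-28 - 283) = (-246 + 0)/(-28 - 283) = -246/(-311) = -246*(-1/311) = 246/311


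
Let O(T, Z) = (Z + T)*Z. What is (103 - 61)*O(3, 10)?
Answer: 5460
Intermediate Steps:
O(T, Z) = Z*(T + Z) (O(T, Z) = (T + Z)*Z = Z*(T + Z))
(103 - 61)*O(3, 10) = (103 - 61)*(10*(3 + 10)) = 42*(10*13) = 42*130 = 5460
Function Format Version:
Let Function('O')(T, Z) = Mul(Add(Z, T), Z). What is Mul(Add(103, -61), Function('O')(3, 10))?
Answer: 5460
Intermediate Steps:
Function('O')(T, Z) = Mul(Z, Add(T, Z)) (Function('O')(T, Z) = Mul(Add(T, Z), Z) = Mul(Z, Add(T, Z)))
Mul(Add(103, -61), Function('O')(3, 10)) = Mul(Add(103, -61), Mul(10, Add(3, 10))) = Mul(42, Mul(10, 13)) = Mul(42, 130) = 5460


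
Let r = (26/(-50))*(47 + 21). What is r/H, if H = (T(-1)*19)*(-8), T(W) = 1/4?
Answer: 442/475 ≈ 0.93053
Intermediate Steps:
T(W) = 1/4
H = -38 (H = ((1/4)*19)*(-8) = (19/4)*(-8) = -38)
r = -884/25 (r = (26*(-1/50))*68 = -13/25*68 = -884/25 ≈ -35.360)
r/H = -884/25/(-38) = -884/25*(-1/38) = 442/475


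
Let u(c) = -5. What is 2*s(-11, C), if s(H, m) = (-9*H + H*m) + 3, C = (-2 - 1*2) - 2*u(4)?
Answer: 72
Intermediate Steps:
C = 6 (C = (-2 - 1*2) - 2*(-5) = (-2 - 2) + 10 = -4 + 10 = 6)
s(H, m) = 3 - 9*H + H*m
2*s(-11, C) = 2*(3 - 9*(-11) - 11*6) = 2*(3 + 99 - 66) = 2*36 = 72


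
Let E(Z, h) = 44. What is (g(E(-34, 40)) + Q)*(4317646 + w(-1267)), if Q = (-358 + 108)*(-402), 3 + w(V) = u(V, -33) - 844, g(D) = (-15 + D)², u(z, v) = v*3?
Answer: 437458694700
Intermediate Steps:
u(z, v) = 3*v
w(V) = -946 (w(V) = -3 + (3*(-33) - 844) = -3 + (-99 - 844) = -3 - 943 = -946)
Q = 100500 (Q = -250*(-402) = 100500)
(g(E(-34, 40)) + Q)*(4317646 + w(-1267)) = ((-15 + 44)² + 100500)*(4317646 - 946) = (29² + 100500)*4316700 = (841 + 100500)*4316700 = 101341*4316700 = 437458694700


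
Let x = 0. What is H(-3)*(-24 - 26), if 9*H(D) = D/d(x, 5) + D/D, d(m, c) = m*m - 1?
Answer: -200/9 ≈ -22.222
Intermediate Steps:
d(m, c) = -1 + m**2 (d(m, c) = m**2 - 1 = -1 + m**2)
H(D) = 1/9 - D/9 (H(D) = (D/(-1 + 0**2) + D/D)/9 = (D/(-1 + 0) + 1)/9 = (D/(-1) + 1)/9 = (D*(-1) + 1)/9 = (-D + 1)/9 = (1 - D)/9 = 1/9 - D/9)
H(-3)*(-24 - 26) = (1/9 - 1/9*(-3))*(-24 - 26) = (1/9 + 1/3)*(-50) = (4/9)*(-50) = -200/9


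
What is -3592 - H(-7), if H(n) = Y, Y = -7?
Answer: -3585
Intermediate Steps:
H(n) = -7
-3592 - H(-7) = -3592 - 1*(-7) = -3592 + 7 = -3585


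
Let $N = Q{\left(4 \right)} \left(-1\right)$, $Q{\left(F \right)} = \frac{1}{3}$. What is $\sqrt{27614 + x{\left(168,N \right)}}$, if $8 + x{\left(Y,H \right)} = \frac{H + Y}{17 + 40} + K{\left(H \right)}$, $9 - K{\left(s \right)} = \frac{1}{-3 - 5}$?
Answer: $\frac{\sqrt{1435697570}}{228} \approx 166.19$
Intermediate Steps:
$Q{\left(F \right)} = \frac{1}{3}$
$N = - \frac{1}{3}$ ($N = \frac{1}{3} \left(-1\right) = - \frac{1}{3} \approx -0.33333$)
$K{\left(s \right)} = \frac{73}{8}$ ($K{\left(s \right)} = 9 - \frac{1}{-3 - 5} = 9 - \frac{1}{-8} = 9 - - \frac{1}{8} = 9 + \frac{1}{8} = \frac{73}{8}$)
$x{\left(Y,H \right)} = \frac{9}{8} + \frac{H}{57} + \frac{Y}{57}$ ($x{\left(Y,H \right)} = -8 + \left(\frac{H + Y}{17 + 40} + \frac{73}{8}\right) = -8 + \left(\frac{H + Y}{57} + \frac{73}{8}\right) = -8 + \left(\left(H + Y\right) \frac{1}{57} + \frac{73}{8}\right) = -8 + \left(\left(\frac{H}{57} + \frac{Y}{57}\right) + \frac{73}{8}\right) = -8 + \left(\frac{73}{8} + \frac{H}{57} + \frac{Y}{57}\right) = \frac{9}{8} + \frac{H}{57} + \frac{Y}{57}$)
$\sqrt{27614 + x{\left(168,N \right)}} = \sqrt{27614 + \left(\frac{9}{8} + \frac{1}{57} \left(- \frac{1}{3}\right) + \frac{1}{57} \cdot 168\right)} = \sqrt{27614 + \left(\frac{9}{8} - \frac{1}{171} + \frac{56}{19}\right)} = \sqrt{27614 + \frac{5563}{1368}} = \sqrt{\frac{37781515}{1368}} = \frac{\sqrt{1435697570}}{228}$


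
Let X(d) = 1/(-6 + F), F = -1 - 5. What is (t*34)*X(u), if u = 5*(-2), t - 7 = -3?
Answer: -34/3 ≈ -11.333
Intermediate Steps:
t = 4 (t = 7 - 3 = 4)
u = -10
F = -6
X(d) = -1/12 (X(d) = 1/(-6 - 6) = 1/(-12) = -1/12)
(t*34)*X(u) = (4*34)*(-1/12) = 136*(-1/12) = -34/3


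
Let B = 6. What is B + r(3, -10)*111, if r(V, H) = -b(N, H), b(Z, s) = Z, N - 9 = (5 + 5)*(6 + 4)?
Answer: -12093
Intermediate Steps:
N = 109 (N = 9 + (5 + 5)*(6 + 4) = 9 + 10*10 = 9 + 100 = 109)
r(V, H) = -109 (r(V, H) = -1*109 = -109)
B + r(3, -10)*111 = 6 - 109*111 = 6 - 12099 = -12093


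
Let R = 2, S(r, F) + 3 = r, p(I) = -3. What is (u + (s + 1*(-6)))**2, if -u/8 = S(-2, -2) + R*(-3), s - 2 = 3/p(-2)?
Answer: 6889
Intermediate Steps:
S(r, F) = -3 + r
s = 1 (s = 2 + 3/(-3) = 2 + 3*(-1/3) = 2 - 1 = 1)
u = 88 (u = -8*((-3 - 2) + 2*(-3)) = -8*(-5 - 6) = -8*(-11) = 88)
(u + (s + 1*(-6)))**2 = (88 + (1 + 1*(-6)))**2 = (88 + (1 - 6))**2 = (88 - 5)**2 = 83**2 = 6889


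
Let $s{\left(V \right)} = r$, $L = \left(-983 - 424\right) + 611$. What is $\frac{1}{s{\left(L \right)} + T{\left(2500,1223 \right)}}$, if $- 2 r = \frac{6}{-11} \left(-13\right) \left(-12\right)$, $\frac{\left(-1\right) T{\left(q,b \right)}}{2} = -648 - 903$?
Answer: $\frac{11}{34590} \approx 0.00031801$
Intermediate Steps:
$L = -796$ ($L = -1407 + 611 = -796$)
$T{\left(q,b \right)} = 3102$ ($T{\left(q,b \right)} = - 2 \left(-648 - 903\right) = \left(-2\right) \left(-1551\right) = 3102$)
$r = \frac{468}{11}$ ($r = - \frac{\frac{6}{-11} \left(-13\right) \left(-12\right)}{2} = - \frac{6 \left(- \frac{1}{11}\right) \left(-13\right) \left(-12\right)}{2} = - \frac{\left(- \frac{6}{11}\right) \left(-13\right) \left(-12\right)}{2} = - \frac{\frac{78}{11} \left(-12\right)}{2} = \left(- \frac{1}{2}\right) \left(- \frac{936}{11}\right) = \frac{468}{11} \approx 42.545$)
$s{\left(V \right)} = \frac{468}{11}$
$\frac{1}{s{\left(L \right)} + T{\left(2500,1223 \right)}} = \frac{1}{\frac{468}{11} + 3102} = \frac{1}{\frac{34590}{11}} = \frac{11}{34590}$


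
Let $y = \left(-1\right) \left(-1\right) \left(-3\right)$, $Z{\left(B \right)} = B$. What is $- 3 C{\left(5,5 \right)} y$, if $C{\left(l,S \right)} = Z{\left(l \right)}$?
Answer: $45$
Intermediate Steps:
$C{\left(l,S \right)} = l$
$y = -3$ ($y = 1 \left(-3\right) = -3$)
$- 3 C{\left(5,5 \right)} y = \left(-3\right) 5 \left(-3\right) = \left(-15\right) \left(-3\right) = 45$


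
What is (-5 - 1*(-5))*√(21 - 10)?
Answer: 0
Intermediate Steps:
(-5 - 1*(-5))*√(21 - 10) = (-5 + 5)*√11 = 0*√11 = 0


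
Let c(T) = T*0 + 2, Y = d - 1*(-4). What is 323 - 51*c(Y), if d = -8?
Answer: 221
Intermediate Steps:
Y = -4 (Y = -8 - 1*(-4) = -8 + 4 = -4)
c(T) = 2 (c(T) = 0 + 2 = 2)
323 - 51*c(Y) = 323 - 51*2 = 323 - 102 = 221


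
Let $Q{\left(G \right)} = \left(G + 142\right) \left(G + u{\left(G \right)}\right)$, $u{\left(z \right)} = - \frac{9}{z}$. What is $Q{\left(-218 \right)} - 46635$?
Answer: $- \frac{3277645}{109} \approx -30070.0$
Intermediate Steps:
$Q{\left(G \right)} = \left(142 + G\right) \left(G - \frac{9}{G}\right)$ ($Q{\left(G \right)} = \left(G + 142\right) \left(G - \frac{9}{G}\right) = \left(142 + G\right) \left(G - \frac{9}{G}\right)$)
$Q{\left(-218 \right)} - 46635 = \left(-9 + \left(-218\right)^{2} - \frac{1278}{-218} + 142 \left(-218\right)\right) - 46635 = \left(-9 + 47524 - - \frac{639}{109} - 30956\right) - 46635 = \left(-9 + 47524 + \frac{639}{109} - 30956\right) - 46635 = \frac{1805570}{109} - 46635 = - \frac{3277645}{109}$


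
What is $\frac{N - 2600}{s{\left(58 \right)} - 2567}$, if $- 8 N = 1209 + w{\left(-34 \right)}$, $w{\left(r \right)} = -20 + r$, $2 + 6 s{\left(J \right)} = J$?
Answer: $\frac{65865}{61384} \approx 1.073$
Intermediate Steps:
$s{\left(J \right)} = - \frac{1}{3} + \frac{J}{6}$
$N = - \frac{1155}{8}$ ($N = - \frac{1209 - 54}{8} = \left(- \frac{1}{8}\right) 1155 = - \frac{1155}{8} \approx -144.38$)
$\frac{N - 2600}{s{\left(58 \right)} - 2567} = \frac{- \frac{1155}{8} - 2600}{\left(- \frac{1}{3} + \frac{1}{6} \cdot 58\right) - 2567} = - \frac{21955}{8 \left(\left(- \frac{1}{3} + \frac{29}{3}\right) - 2567\right)} = - \frac{21955}{8 \left(\frac{28}{3} - 2567\right)} = - \frac{21955}{8 \left(- \frac{7673}{3}\right)} = \left(- \frac{21955}{8}\right) \left(- \frac{3}{7673}\right) = \frac{65865}{61384}$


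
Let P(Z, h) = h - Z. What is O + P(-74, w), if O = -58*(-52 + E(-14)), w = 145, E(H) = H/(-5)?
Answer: 15363/5 ≈ 3072.6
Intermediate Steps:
E(H) = -H/5 (E(H) = H*(-⅕) = -H/5)
O = 14268/5 (O = -58*(-52 - ⅕*(-14)) = -58*(-52 + 14/5) = -58*(-246/5) = 14268/5 ≈ 2853.6)
O + P(-74, w) = 14268/5 + (145 - 1*(-74)) = 14268/5 + (145 + 74) = 14268/5 + 219 = 15363/5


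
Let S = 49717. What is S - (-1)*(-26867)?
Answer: 22850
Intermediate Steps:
S - (-1)*(-26867) = 49717 - (-1)*(-26867) = 49717 - 1*26867 = 49717 - 26867 = 22850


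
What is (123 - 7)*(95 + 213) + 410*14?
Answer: 41468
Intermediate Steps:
(123 - 7)*(95 + 213) + 410*14 = 116*308 + 5740 = 35728 + 5740 = 41468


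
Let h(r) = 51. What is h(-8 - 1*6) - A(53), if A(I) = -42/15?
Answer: 269/5 ≈ 53.800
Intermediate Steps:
A(I) = -14/5 (A(I) = -42*1/15 = -14/5)
h(-8 - 1*6) - A(53) = 51 - 1*(-14/5) = 51 + 14/5 = 269/5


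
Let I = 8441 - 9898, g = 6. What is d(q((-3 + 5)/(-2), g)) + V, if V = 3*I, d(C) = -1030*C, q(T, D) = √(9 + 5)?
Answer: -4371 - 1030*√14 ≈ -8224.9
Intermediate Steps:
I = -1457
q(T, D) = √14
V = -4371 (V = 3*(-1457) = -4371)
d(q((-3 + 5)/(-2), g)) + V = -1030*√14 - 4371 = -4371 - 1030*√14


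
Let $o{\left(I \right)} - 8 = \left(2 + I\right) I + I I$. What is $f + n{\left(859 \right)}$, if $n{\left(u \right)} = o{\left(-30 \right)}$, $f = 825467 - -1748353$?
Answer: $2575568$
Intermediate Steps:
$f = 2573820$ ($f = 825467 + 1748353 = 2573820$)
$o{\left(I \right)} = 8 + I^{2} + I \left(2 + I\right)$ ($o{\left(I \right)} = 8 + \left(\left(2 + I\right) I + I I\right) = 8 + \left(I \left(2 + I\right) + I^{2}\right) = 8 + \left(I^{2} + I \left(2 + I\right)\right) = 8 + I^{2} + I \left(2 + I\right)$)
$n{\left(u \right)} = 1748$ ($n{\left(u \right)} = 8 + 2 \left(-30\right) + 2 \left(-30\right)^{2} = 8 - 60 + 2 \cdot 900 = 8 - 60 + 1800 = 1748$)
$f + n{\left(859 \right)} = 2573820 + 1748 = 2575568$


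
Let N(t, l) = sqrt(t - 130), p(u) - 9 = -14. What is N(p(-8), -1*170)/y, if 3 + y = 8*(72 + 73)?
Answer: 3*I*sqrt(15)/1157 ≈ 0.010042*I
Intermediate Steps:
p(u) = -5 (p(u) = 9 - 14 = -5)
N(t, l) = sqrt(-130 + t)
y = 1157 (y = -3 + 8*(72 + 73) = -3 + 8*145 = -3 + 1160 = 1157)
N(p(-8), -1*170)/y = sqrt(-130 - 5)/1157 = sqrt(-135)*(1/1157) = (3*I*sqrt(15))*(1/1157) = 3*I*sqrt(15)/1157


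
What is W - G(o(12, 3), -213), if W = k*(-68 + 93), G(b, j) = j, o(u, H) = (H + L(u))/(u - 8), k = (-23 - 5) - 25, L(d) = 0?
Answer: -1112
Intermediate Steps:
k = -53 (k = -28 - 25 = -53)
o(u, H) = H/(-8 + u) (o(u, H) = (H + 0)/(u - 8) = H/(-8 + u))
W = -1325 (W = -53*(-68 + 93) = -53*25 = -1325)
W - G(o(12, 3), -213) = -1325 - 1*(-213) = -1325 + 213 = -1112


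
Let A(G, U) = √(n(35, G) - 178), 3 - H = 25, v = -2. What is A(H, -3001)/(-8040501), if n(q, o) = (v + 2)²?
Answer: -I*√178/8040501 ≈ -1.6593e-6*I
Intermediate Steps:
H = -22 (H = 3 - 1*25 = 3 - 25 = -22)
n(q, o) = 0 (n(q, o) = (-2 + 2)² = 0² = 0)
A(G, U) = I*√178 (A(G, U) = √(0 - 178) = √(-178) = I*√178)
A(H, -3001)/(-8040501) = (I*√178)/(-8040501) = (I*√178)*(-1/8040501) = -I*√178/8040501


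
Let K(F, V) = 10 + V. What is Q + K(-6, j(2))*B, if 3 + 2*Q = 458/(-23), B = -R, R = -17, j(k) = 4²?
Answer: 19805/46 ≈ 430.54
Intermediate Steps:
j(k) = 16
B = 17 (B = -1*(-17) = 17)
Q = -527/46 (Q = -3/2 + (458/(-23))/2 = -3/2 + (458*(-1/23))/2 = -3/2 + (½)*(-458/23) = -3/2 - 229/23 = -527/46 ≈ -11.457)
Q + K(-6, j(2))*B = -527/46 + (10 + 16)*17 = -527/46 + 26*17 = -527/46 + 442 = 19805/46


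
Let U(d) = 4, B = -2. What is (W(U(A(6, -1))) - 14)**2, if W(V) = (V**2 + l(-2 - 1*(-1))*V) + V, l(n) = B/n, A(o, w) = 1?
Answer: 196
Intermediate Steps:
l(n) = -2/n
W(V) = V**2 + 3*V (W(V) = (V**2 + (-2/(-2 - 1*(-1)))*V) + V = (V**2 + (-2/(-2 + 1))*V) + V = (V**2 + (-2/(-1))*V) + V = (V**2 + (-2*(-1))*V) + V = (V**2 + 2*V) + V = V**2 + 3*V)
(W(U(A(6, -1))) - 14)**2 = (4*(3 + 4) - 14)**2 = (4*7 - 14)**2 = (28 - 14)**2 = 14**2 = 196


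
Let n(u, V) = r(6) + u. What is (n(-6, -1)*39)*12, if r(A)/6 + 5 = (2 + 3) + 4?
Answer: 8424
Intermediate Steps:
r(A) = 24 (r(A) = -30 + 6*((2 + 3) + 4) = -30 + 6*(5 + 4) = -30 + 6*9 = -30 + 54 = 24)
n(u, V) = 24 + u
(n(-6, -1)*39)*12 = ((24 - 6)*39)*12 = (18*39)*12 = 702*12 = 8424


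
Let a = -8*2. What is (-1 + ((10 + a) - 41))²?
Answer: 2304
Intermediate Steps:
a = -16
(-1 + ((10 + a) - 41))² = (-1 + ((10 - 16) - 41))² = (-1 + (-6 - 41))² = (-1 - 47)² = (-48)² = 2304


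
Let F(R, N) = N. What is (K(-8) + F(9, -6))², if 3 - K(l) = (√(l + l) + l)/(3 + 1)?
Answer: 2*I ≈ 2.0*I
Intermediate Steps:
K(l) = 3 - l/4 - √2*√l/4 (K(l) = 3 - (√(l + l) + l)/(3 + 1) = 3 - (√(2*l) + l)/4 = 3 - (√2*√l + l)/4 = 3 - (l + √2*√l)/4 = 3 - (l/4 + √2*√l/4) = 3 + (-l/4 - √2*√l/4) = 3 - l/4 - √2*√l/4)
(K(-8) + F(9, -6))² = ((3 - ¼*(-8) - √2*√(-8)/4) - 6)² = ((3 + 2 - √2*2*I*√2/4) - 6)² = ((3 + 2 - I) - 6)² = ((5 - I) - 6)² = (-1 - I)²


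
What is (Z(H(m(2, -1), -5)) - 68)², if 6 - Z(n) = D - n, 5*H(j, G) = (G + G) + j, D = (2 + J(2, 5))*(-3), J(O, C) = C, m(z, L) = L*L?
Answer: 45796/25 ≈ 1831.8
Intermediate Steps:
m(z, L) = L²
D = -21 (D = (2 + 5)*(-3) = 7*(-3) = -21)
H(j, G) = j/5 + 2*G/5 (H(j, G) = ((G + G) + j)/5 = (2*G + j)/5 = (j + 2*G)/5 = j/5 + 2*G/5)
Z(n) = 27 + n (Z(n) = 6 - (-21 - n) = 6 + (21 + n) = 27 + n)
(Z(H(m(2, -1), -5)) - 68)² = ((27 + ((⅕)*(-1)² + (⅖)*(-5))) - 68)² = ((27 + ((⅕)*1 - 2)) - 68)² = ((27 + (⅕ - 2)) - 68)² = ((27 - 9/5) - 68)² = (126/5 - 68)² = (-214/5)² = 45796/25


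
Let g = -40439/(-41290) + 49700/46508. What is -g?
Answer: -140458929/68582690 ≈ -2.0480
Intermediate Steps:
g = 140458929/68582690 (g = -40439*(-1/41290) + 49700*(1/46508) = 40439/41290 + 1775/1661 = 140458929/68582690 ≈ 2.0480)
-g = -1*140458929/68582690 = -140458929/68582690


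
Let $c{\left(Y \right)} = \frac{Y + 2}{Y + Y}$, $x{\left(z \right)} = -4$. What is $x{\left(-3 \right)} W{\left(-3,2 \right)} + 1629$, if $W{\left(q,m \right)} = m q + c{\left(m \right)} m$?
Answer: $1645$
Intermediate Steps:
$c{\left(Y \right)} = \frac{2 + Y}{2 Y}$
$W{\left(q,m \right)} = 1 + \frac{m}{2} + m q$ ($W{\left(q,m \right)} = m q + \frac{2 + m}{2 m} m = m q + \left(1 + \frac{m}{2}\right) = 1 + \frac{m}{2} + m q$)
$x{\left(-3 \right)} W{\left(-3,2 \right)} + 1629 = - 4 \left(1 + \frac{1}{2} \cdot 2 + 2 \left(-3\right)\right) + 1629 = - 4 \left(1 + 1 - 6\right) + 1629 = \left(-4\right) \left(-4\right) + 1629 = 16 + 1629 = 1645$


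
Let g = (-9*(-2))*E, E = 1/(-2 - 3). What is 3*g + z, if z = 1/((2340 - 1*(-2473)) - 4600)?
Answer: -11497/1065 ≈ -10.795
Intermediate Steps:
E = -1/5 (E = 1/(-5) = -1/5 ≈ -0.20000)
g = -18/5 (g = -9*(-2)*(-1/5) = 18*(-1/5) = -18/5 ≈ -3.6000)
z = 1/213 (z = 1/((2340 + 2473) - 4600) = 1/(4813 - 4600) = 1/213 ≈ 0.0046948)
3*g + z = 3*(-18/5) + 1/213 = -54/5 + 1/213 = -11497/1065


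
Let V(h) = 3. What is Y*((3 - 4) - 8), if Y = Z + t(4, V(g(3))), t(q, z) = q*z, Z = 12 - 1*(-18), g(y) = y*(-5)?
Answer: -378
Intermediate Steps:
g(y) = -5*y
Z = 30 (Z = 12 + 18 = 30)
Y = 42 (Y = 30 + 4*3 = 30 + 12 = 42)
Y*((3 - 4) - 8) = 42*((3 - 4) - 8) = 42*(-1 - 8) = 42*(-9) = -378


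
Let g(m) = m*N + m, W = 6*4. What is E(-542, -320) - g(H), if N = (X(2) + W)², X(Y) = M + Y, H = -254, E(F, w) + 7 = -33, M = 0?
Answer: 171918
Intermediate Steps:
E(F, w) = -40 (E(F, w) = -7 - 33 = -40)
W = 24
X(Y) = Y (X(Y) = 0 + Y = Y)
N = 676 (N = (2 + 24)² = 26² = 676)
g(m) = 677*m (g(m) = m*676 + m = 676*m + m = 677*m)
E(-542, -320) - g(H) = -40 - 677*(-254) = -40 - 1*(-171958) = -40 + 171958 = 171918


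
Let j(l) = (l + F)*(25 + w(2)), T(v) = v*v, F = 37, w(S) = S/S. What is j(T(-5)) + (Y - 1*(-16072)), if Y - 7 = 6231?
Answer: 23922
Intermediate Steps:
w(S) = 1
T(v) = v²
Y = 6238 (Y = 7 + 6231 = 6238)
j(l) = 962 + 26*l (j(l) = (l + 37)*(25 + 1) = (37 + l)*26 = 962 + 26*l)
j(T(-5)) + (Y - 1*(-16072)) = (962 + 26*(-5)²) + (6238 - 1*(-16072)) = (962 + 26*25) + (6238 + 16072) = (962 + 650) + 22310 = 1612 + 22310 = 23922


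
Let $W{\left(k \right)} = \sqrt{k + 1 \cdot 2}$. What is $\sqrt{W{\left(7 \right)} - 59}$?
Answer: $2 i \sqrt{14} \approx 7.4833 i$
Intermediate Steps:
$W{\left(k \right)} = \sqrt{2 + k}$ ($W{\left(k \right)} = \sqrt{k + 2} = \sqrt{2 + k}$)
$\sqrt{W{\left(7 \right)} - 59} = \sqrt{\sqrt{2 + 7} - 59} = \sqrt{\sqrt{9} - 59} = \sqrt{3 - 59} = \sqrt{-56} = 2 i \sqrt{14}$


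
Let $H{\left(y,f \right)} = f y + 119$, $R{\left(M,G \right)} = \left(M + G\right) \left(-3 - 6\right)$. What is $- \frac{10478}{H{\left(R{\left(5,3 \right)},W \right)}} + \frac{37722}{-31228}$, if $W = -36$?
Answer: $- \frac{214735663}{42329554} \approx -5.073$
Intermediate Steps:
$R{\left(M,G \right)} = - 9 G - 9 M$ ($R{\left(M,G \right)} = \left(G + M\right) \left(-9\right) = - 9 G - 9 M$)
$H{\left(y,f \right)} = 119 + f y$
$- \frac{10478}{H{\left(R{\left(5,3 \right)},W \right)}} + \frac{37722}{-31228} = - \frac{10478}{119 - 36 \left(\left(-9\right) 3 - 45\right)} + \frac{37722}{-31228} = - \frac{10478}{119 - 36 \left(-27 - 45\right)} + 37722 \left(- \frac{1}{31228}\right) = - \frac{10478}{119 - -2592} - \frac{18861}{15614} = - \frac{10478}{119 + 2592} - \frac{18861}{15614} = - \frac{10478}{2711} - \frac{18861}{15614} = - \frac{214735663}{42329554}$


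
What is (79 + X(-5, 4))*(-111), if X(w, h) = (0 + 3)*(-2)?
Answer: -8103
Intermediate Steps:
X(w, h) = -6 (X(w, h) = 3*(-2) = -6)
(79 + X(-5, 4))*(-111) = (79 - 6)*(-111) = 73*(-111) = -8103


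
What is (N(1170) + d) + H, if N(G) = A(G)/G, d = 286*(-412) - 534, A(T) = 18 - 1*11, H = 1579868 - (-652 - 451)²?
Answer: 286524817/1170 ≈ 2.4489e+5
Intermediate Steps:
H = 363259 (H = 1579868 - 1*(-1103)² = 1579868 - 1*1216609 = 1579868 - 1216609 = 363259)
A(T) = 7 (A(T) = 18 - 11 = 7)
d = -118366 (d = -117832 - 534 = -118366)
N(G) = 7/G
(N(1170) + d) + H = (7/1170 - 118366) + 363259 = -138488213/1170 + 363259 = 286524817/1170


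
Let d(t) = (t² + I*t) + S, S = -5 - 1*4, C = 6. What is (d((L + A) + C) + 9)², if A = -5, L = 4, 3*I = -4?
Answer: 3025/9 ≈ 336.11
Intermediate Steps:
I = -4/3 (I = (⅓)*(-4) = -4/3 ≈ -1.3333)
S = -9 (S = -5 - 4 = -9)
d(t) = -9 + t² - 4*t/3 (d(t) = (t² - 4*t/3) - 9 = -9 + t² - 4*t/3)
(d((L + A) + C) + 9)² = ((-9 + ((4 - 5) + 6)² - 4*((4 - 5) + 6)/3) + 9)² = ((-9 + (-1 + 6)² - 4*(-1 + 6)/3) + 9)² = ((-9 + 5² - 4/3*5) + 9)² = ((-9 + 25 - 20/3) + 9)² = (28/3 + 9)² = (55/3)² = 3025/9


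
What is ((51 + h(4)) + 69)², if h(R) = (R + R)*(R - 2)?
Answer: 18496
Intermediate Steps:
h(R) = 2*R*(-2 + R) (h(R) = (2*R)*(-2 + R) = 2*R*(-2 + R))
((51 + h(4)) + 69)² = ((51 + 2*4*(-2 + 4)) + 69)² = ((51 + 2*4*2) + 69)² = ((51 + 16) + 69)² = (67 + 69)² = 136² = 18496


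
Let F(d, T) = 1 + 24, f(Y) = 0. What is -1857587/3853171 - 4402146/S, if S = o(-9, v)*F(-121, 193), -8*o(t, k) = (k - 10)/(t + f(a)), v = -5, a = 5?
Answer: 407093079120809/481646375 ≈ 8.4521e+5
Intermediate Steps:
o(t, k) = -(-10 + k)/(8*t) (o(t, k) = -(k - 10)/(8*(t + 0)) = -(-10 + k)/(8*t))
F(d, T) = 25
S = -125/24 (S = ((⅛)*(10 - 1*(-5))/(-9))*25 = ((⅛)*(-⅑)*(10 + 5))*25 = ((⅛)*(-⅑)*15)*25 = -5/24*25 = -125/24 ≈ -5.2083)
-1857587/3853171 - 4402146/S = -1857587/3853171 - 4402146/(-125/24) = -1857587*1/3853171 - 4402146*(-24/125) = -1857587/3853171 + 105651504/125 = 407093079120809/481646375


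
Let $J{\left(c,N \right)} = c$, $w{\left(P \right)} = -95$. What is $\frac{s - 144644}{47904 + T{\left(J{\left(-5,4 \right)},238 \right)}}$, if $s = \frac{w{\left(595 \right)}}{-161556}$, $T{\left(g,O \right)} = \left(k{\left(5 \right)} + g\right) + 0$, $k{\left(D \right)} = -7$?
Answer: $- \frac{1797546613}{595172304} \approx -3.0202$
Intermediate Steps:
$T{\left(g,O \right)} = -7 + g$ ($T{\left(g,O \right)} = \left(-7 + g\right) + 0 = -7 + g$)
$s = \frac{95}{161556}$ ($s = - \frac{95}{-161556} = \left(-95\right) \left(- \frac{1}{161556}\right) = \frac{95}{161556} \approx 0.00058803$)
$\frac{s - 144644}{47904 + T{\left(J{\left(-5,4 \right)},238 \right)}} = \frac{\frac{95}{161556} - 144644}{47904 - 12} = \frac{\frac{95}{161556} - 144644}{47892} = \left(- \frac{23368105969}{161556}\right) \frac{1}{47892} = - \frac{1797546613}{595172304}$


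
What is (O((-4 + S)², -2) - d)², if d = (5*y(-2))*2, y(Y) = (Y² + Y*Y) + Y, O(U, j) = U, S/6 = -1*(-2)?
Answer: 16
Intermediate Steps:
S = 12 (S = 6*(-1*(-2)) = 6*2 = 12)
y(Y) = Y + 2*Y² (y(Y) = (Y² + Y²) + Y = 2*Y² + Y = Y + 2*Y²)
d = 60 (d = (5*(-2*(1 + 2*(-2))))*2 = (5*(-2*(1 - 4)))*2 = (5*(-2*(-3)))*2 = (5*6)*2 = 30*2 = 60)
(O((-4 + S)², -2) - d)² = ((-4 + 12)² - 1*60)² = (8² - 60)² = (64 - 60)² = 4² = 16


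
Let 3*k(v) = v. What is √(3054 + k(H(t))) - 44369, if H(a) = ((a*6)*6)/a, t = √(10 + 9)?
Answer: -44369 + √3066 ≈ -44314.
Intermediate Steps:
t = √19 ≈ 4.3589
H(a) = 36 (H(a) = ((6*a)*6)/a = (36*a)/a = 36)
k(v) = v/3
√(3054 + k(H(t))) - 44369 = √(3054 + (⅓)*36) - 44369 = √(3054 + 12) - 44369 = √3066 - 44369 = -44369 + √3066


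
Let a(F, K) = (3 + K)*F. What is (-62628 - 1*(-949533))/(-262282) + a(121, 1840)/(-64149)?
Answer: -115383741691/16825128018 ≈ -6.8578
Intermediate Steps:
a(F, K) = F*(3 + K)
(-62628 - 1*(-949533))/(-262282) + a(121, 1840)/(-64149) = (-62628 - 1*(-949533))/(-262282) + (121*(3 + 1840))/(-64149) = (-62628 + 949533)*(-1/262282) + (121*1843)*(-1/64149) = 886905*(-1/262282) + 223003*(-1/64149) = -886905/262282 - 223003/64149 = -115383741691/16825128018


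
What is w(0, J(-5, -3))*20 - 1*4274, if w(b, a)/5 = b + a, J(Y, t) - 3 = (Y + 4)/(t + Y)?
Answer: -7923/2 ≈ -3961.5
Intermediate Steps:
J(Y, t) = 3 + (4 + Y)/(Y + t) (J(Y, t) = 3 + (Y + 4)/(t + Y) = 3 + (4 + Y)/(Y + t))
w(b, a) = 5*a + 5*b (w(b, a) = 5*(b + a) = 5*(a + b) = 5*a + 5*b)
w(0, J(-5, -3))*20 - 1*4274 = (5*((4 + 3*(-3) + 4*(-5))/(-5 - 3)) + 5*0)*20 - 1*4274 = (5*((4 - 9 - 20)/(-8)) + 0)*20 - 4274 = (5*(-1/8*(-25)) + 0)*20 - 4274 = (5*(25/8) + 0)*20 - 4274 = (125/8 + 0)*20 - 4274 = (125/8)*20 - 4274 = 625/2 - 4274 = -7923/2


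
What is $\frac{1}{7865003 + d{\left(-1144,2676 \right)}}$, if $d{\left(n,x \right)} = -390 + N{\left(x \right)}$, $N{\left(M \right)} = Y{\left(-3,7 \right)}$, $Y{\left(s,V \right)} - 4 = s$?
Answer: $\frac{1}{7864614} \approx 1.2715 \cdot 10^{-7}$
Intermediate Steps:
$Y{\left(s,V \right)} = 4 + s$
$N{\left(M \right)} = 1$ ($N{\left(M \right)} = 4 - 3 = 1$)
$d{\left(n,x \right)} = -389$ ($d{\left(n,x \right)} = -390 + 1 = -389$)
$\frac{1}{7865003 + d{\left(-1144,2676 \right)}} = \frac{1}{7865003 - 389} = \frac{1}{7864614}$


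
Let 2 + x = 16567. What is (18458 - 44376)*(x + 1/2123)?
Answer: -911471161328/2123 ≈ -4.2933e+8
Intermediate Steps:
x = 16565 (x = -2 + 16567 = 16565)
(18458 - 44376)*(x + 1/2123) = (18458 - 44376)*(16565 + 1/2123) = -25918*(16565 + 1/2123) = -25918*35167496/2123 = -911471161328/2123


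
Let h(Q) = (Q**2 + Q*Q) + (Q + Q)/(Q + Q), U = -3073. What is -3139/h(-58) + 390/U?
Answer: -12270457/20678217 ≈ -0.59340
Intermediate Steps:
h(Q) = 1 + 2*Q**2 (h(Q) = (Q**2 + Q**2) + (2*Q)/((2*Q)) = 2*Q**2 + (2*Q)*(1/(2*Q)) = 2*Q**2 + 1 = 1 + 2*Q**2)
-3139/h(-58) + 390/U = -3139/(1 + 2*(-58)**2) + 390/(-3073) = -3139/(1 + 2*3364) + 390*(-1/3073) = -3139/(1 + 6728) - 390/3073 = -3139/6729 - 390/3073 = -12270457/20678217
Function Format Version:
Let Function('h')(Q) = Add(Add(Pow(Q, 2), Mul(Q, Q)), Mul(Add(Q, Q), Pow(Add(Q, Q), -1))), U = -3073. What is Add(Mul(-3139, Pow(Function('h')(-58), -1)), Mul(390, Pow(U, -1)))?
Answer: Rational(-12270457, 20678217) ≈ -0.59340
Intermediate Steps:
Function('h')(Q) = Add(1, Mul(2, Pow(Q, 2))) (Function('h')(Q) = Add(Add(Pow(Q, 2), Pow(Q, 2)), Mul(Mul(2, Q), Pow(Mul(2, Q), -1))) = Add(Mul(2, Pow(Q, 2)), Mul(Mul(2, Q), Mul(Rational(1, 2), Pow(Q, -1)))) = Add(Mul(2, Pow(Q, 2)), 1) = Add(1, Mul(2, Pow(Q, 2))))
Add(Mul(-3139, Pow(Function('h')(-58), -1)), Mul(390, Pow(U, -1))) = Add(Mul(-3139, Pow(Add(1, Mul(2, Pow(-58, 2))), -1)), Mul(390, Pow(-3073, -1))) = Add(Mul(-3139, Pow(Add(1, Mul(2, 3364)), -1)), Mul(390, Rational(-1, 3073))) = Add(Mul(-3139, Pow(Add(1, 6728), -1)), Rational(-390, 3073)) = Add(Mul(-3139, Pow(6729, -1)), Rational(-390, 3073)) = Add(Mul(-3139, Rational(1, 6729)), Rational(-390, 3073)) = Add(Rational(-3139, 6729), Rational(-390, 3073)) = Rational(-12270457, 20678217)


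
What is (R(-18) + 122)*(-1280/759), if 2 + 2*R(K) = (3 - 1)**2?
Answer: -52480/253 ≈ -207.43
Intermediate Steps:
R(K) = 1 (R(K) = -1 + (3 - 1)**2/2 = -1 + (1/2)*2**2 = -1 + (1/2)*4 = -1 + 2 = 1)
(R(-18) + 122)*(-1280/759) = (1 + 122)*(-1280/759) = 123*(-1280*1/759) = 123*(-1280/759) = -52480/253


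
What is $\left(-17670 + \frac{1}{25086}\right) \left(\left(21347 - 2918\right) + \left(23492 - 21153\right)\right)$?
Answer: $- \frac{4602911723696}{12543} \approx -3.6697 \cdot 10^{8}$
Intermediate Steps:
$\left(-17670 + \frac{1}{25086}\right) \left(\left(21347 - 2918\right) + \left(23492 - 21153\right)\right) = - \frac{443269619 \left(18429 + 2339\right)}{25086} = \left(- \frac{443269619}{25086}\right) 20768 = - \frac{4602911723696}{12543}$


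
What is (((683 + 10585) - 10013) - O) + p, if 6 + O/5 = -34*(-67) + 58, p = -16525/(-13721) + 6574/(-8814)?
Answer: -628541781817/60468447 ≈ -10395.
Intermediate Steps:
p = 27724748/60468447 (p = -16525*(-1/13721) + 6574*(-1/8814) = 16525/13721 - 3287/4407 = 27724748/60468447 ≈ 0.45850)
O = 11650 (O = -30 + 5*(-34*(-67) + 58) = -30 + 5*(2278 + 58) = -30 + 5*2336 = -30 + 11680 = 11650)
(((683 + 10585) - 10013) - O) + p = (((683 + 10585) - 10013) - 1*11650) + 27724748/60468447 = ((11268 - 10013) - 11650) + 27724748/60468447 = (1255 - 11650) + 27724748/60468447 = -10395 + 27724748/60468447 = -628541781817/60468447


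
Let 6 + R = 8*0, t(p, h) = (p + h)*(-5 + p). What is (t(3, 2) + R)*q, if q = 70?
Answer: -1120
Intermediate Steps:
t(p, h) = (-5 + p)*(h + p) (t(p, h) = (h + p)*(-5 + p) = (-5 + p)*(h + p))
R = -6 (R = -6 + 8*0 = -6 + 0 = -6)
(t(3, 2) + R)*q = ((3² - 5*2 - 5*3 + 2*3) - 6)*70 = ((9 - 10 - 15 + 6) - 6)*70 = (-10 - 6)*70 = -16*70 = -1120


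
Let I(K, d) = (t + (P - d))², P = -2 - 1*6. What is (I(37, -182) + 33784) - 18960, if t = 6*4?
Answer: 54028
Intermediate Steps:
t = 24
P = -8 (P = -2 - 6 = -8)
I(K, d) = (16 - d)² (I(K, d) = (24 + (-8 - d))² = (16 - d)²)
(I(37, -182) + 33784) - 18960 = ((-16 - 182)² + 33784) - 18960 = ((-198)² + 33784) - 18960 = (39204 + 33784) - 18960 = 72988 - 18960 = 54028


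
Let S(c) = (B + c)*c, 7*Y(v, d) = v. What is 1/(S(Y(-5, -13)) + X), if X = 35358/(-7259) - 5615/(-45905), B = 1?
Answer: -466514153/2310496557 ≈ -0.20191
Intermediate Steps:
Y(v, d) = v/7
S(c) = c*(1 + c) (S(c) = (1 + c)*c = c*(1 + c))
X = -316469941/66644879 (X = 35358*(-1/7259) - 5615*(-1/45905) = -35358/7259 + 1123/9181 = -316469941/66644879 ≈ -4.7486)
1/(S(Y(-5, -13)) + X) = 1/(((⅐)*(-5))*(1 + (⅐)*(-5)) - 316469941/66644879) = 1/(-5*(1 - 5/7)/7 - 316469941/66644879) = 1/(-5/7*2/7 - 316469941/66644879) = 1/(-10/49 - 316469941/66644879) = 1/(-2310496557/466514153) = -466514153/2310496557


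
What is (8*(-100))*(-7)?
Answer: 5600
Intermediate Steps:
(8*(-100))*(-7) = -800*(-7) = 5600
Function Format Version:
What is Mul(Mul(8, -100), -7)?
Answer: 5600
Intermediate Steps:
Mul(Mul(8, -100), -7) = Mul(-800, -7) = 5600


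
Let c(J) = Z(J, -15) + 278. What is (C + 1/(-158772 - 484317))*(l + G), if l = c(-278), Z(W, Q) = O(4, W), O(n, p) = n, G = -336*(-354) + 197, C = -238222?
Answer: -18295358515223057/643089 ≈ -2.8449e+10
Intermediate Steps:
G = 119141 (G = 118944 + 197 = 119141)
Z(W, Q) = 4
c(J) = 282 (c(J) = 4 + 278 = 282)
l = 282
(C + 1/(-158772 - 484317))*(l + G) = (-238222 + 1/(-158772 - 484317))*(282 + 119141) = (-238222 + 1/(-643089))*119423 = (-238222 - 1/643089)*119423 = -153197947759/643089*119423 = -18295358515223057/643089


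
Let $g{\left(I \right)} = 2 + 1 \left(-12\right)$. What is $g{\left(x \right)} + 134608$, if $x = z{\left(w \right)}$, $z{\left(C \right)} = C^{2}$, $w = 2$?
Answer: $134598$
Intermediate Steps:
$x = 4$ ($x = 2^{2} = 4$)
$g{\left(I \right)} = -10$ ($g{\left(I \right)} = 2 - 12 = -10$)
$g{\left(x \right)} + 134608 = -10 + 134608 = 134598$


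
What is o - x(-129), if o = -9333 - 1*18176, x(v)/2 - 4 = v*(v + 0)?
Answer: -60799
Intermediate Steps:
x(v) = 8 + 2*v**2 (x(v) = 8 + 2*(v*(v + 0)) = 8 + 2*(v*v) = 8 + 2*v**2)
o = -27509 (o = -9333 - 18176 = -27509)
o - x(-129) = -27509 - (8 + 2*(-129)**2) = -27509 - (8 + 2*16641) = -27509 - (8 + 33282) = -27509 - 1*33290 = -27509 - 33290 = -60799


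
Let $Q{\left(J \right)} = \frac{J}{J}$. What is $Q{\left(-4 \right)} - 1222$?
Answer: $-1221$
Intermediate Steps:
$Q{\left(J \right)} = 1$
$Q{\left(-4 \right)} - 1222 = 1 - 1222 = -1221$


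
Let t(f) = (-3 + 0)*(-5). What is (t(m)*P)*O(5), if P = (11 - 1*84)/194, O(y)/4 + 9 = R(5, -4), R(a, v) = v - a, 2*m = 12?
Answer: 39420/97 ≈ 406.39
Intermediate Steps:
m = 6 (m = (½)*12 = 6)
O(y) = -72 (O(y) = -36 + 4*(-4 - 1*5) = -36 + 4*(-4 - 5) = -36 + 4*(-9) = -36 - 36 = -72)
t(f) = 15 (t(f) = -3*(-5) = 15)
P = -73/194 (P = (11 - 84)*(1/194) = -73*1/194 = -73/194 ≈ -0.37629)
(t(m)*P)*O(5) = (15*(-73/194))*(-72) = -1095/194*(-72) = 39420/97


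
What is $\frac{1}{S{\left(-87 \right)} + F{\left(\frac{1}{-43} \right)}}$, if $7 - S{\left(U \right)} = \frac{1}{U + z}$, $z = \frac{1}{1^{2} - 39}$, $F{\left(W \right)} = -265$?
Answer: $- \frac{3307}{853168} \approx -0.0038761$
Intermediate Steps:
$z = - \frac{1}{38}$ ($z = \frac{1}{1 - 39} = \frac{1}{-38} = - \frac{1}{38} \approx -0.026316$)
$S{\left(U \right)} = 7 - \frac{1}{- \frac{1}{38} + U}$ ($S{\left(U \right)} = 7 - \frac{1}{U - \frac{1}{38}} = 7 - \frac{1}{- \frac{1}{38} + U}$)
$\frac{1}{S{\left(-87 \right)} + F{\left(\frac{1}{-43} \right)}} = \frac{1}{\frac{-45 + 266 \left(-87\right)}{-1 + 38 \left(-87\right)} - 265} = \frac{1}{\frac{-45 - 23142}{-1 - 3306} - 265} = \frac{1}{\frac{1}{-3307} \left(-23187\right) - 265} = \frac{1}{\left(- \frac{1}{3307}\right) \left(-23187\right) - 265} = \frac{1}{\frac{23187}{3307} - 265} = \frac{1}{- \frac{853168}{3307}} = - \frac{3307}{853168}$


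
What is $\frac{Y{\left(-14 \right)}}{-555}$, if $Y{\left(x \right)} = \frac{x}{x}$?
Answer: $- \frac{1}{555} \approx -0.0018018$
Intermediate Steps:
$Y{\left(x \right)} = 1$
$\frac{Y{\left(-14 \right)}}{-555} = 1 \frac{1}{-555} = 1 \left(- \frac{1}{555}\right) = - \frac{1}{555}$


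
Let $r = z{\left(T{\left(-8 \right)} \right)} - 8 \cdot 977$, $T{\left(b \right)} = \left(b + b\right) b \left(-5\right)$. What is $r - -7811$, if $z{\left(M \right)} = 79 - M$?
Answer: $714$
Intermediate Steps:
$T{\left(b \right)} = - 10 b^{2}$ ($T{\left(b \right)} = 2 b b \left(-5\right) = 2 b^{2} \left(-5\right) = - 10 b^{2}$)
$r = -7097$ ($r = \left(79 - - 10 \left(-8\right)^{2}\right) - 8 \cdot 977 = \left(79 - \left(-10\right) 64\right) - 7816 = \left(79 - -640\right) - 7816 = \left(79 + 640\right) - 7816 = 719 - 7816 = -7097$)
$r - -7811 = -7097 - -7811 = -7097 + 7811 = 714$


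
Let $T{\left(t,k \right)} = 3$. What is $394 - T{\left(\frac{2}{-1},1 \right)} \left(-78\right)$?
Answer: $628$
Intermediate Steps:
$394 - T{\left(\frac{2}{-1},1 \right)} \left(-78\right) = 394 - 3 \left(-78\right) = 394 - -234 = 394 + 234 = 628$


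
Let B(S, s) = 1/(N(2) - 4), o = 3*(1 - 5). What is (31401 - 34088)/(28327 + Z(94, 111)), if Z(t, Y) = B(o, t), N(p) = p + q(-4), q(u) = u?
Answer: -16122/169961 ≈ -0.094857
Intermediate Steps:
N(p) = -4 + p (N(p) = p - 4 = -4 + p)
o = -12 (o = 3*(-4) = -12)
B(S, s) = -⅙ (B(S, s) = 1/((-4 + 2) - 4) = 1/(-2 - 4) = 1/(-6) = -⅙)
Z(t, Y) = -⅙
(31401 - 34088)/(28327 + Z(94, 111)) = (31401 - 34088)/(28327 - ⅙) = -2687/169961/6 = -2687*6/169961 = -16122/169961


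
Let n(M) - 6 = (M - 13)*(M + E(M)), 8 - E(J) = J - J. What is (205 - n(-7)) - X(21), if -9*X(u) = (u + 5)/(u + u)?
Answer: 41404/189 ≈ 219.07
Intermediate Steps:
E(J) = 8 (E(J) = 8 - (J - J) = 8 - 1*0 = 8 + 0 = 8)
n(M) = 6 + (-13 + M)*(8 + M) (n(M) = 6 + (M - 13)*(M + 8) = 6 + (-13 + M)*(8 + M))
X(u) = -(5 + u)/(18*u) (X(u) = -(u + 5)/(9*(u + u)) = -(5 + u)/(9*(2*u)) = -(5 + u)*1/(2*u)/9 = -(5 + u)/(18*u))
(205 - n(-7)) - X(21) = (205 - (-98 + (-7)**2 - 5*(-7))) - (-5 - 1*21)/(18*21) = (205 - (-98 + 49 + 35)) - (-5 - 21)/(18*21) = (205 - 1*(-14)) - (-26)/(18*21) = (205 + 14) - 1*(-13/189) = 219 + 13/189 = 41404/189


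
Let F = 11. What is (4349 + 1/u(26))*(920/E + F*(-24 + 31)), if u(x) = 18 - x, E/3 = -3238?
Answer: 4331815813/12952 ≈ 3.3445e+5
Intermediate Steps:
E = -9714 (E = 3*(-3238) = -9714)
(4349 + 1/u(26))*(920/E + F*(-24 + 31)) = (4349 + 1/(18 - 1*26))*(920/(-9714) + 11*(-24 + 31)) = (4349 + 1/(18 - 26))*(920*(-1/9714) + 11*7) = (4349 + 1/(-8))*(-460/4857 + 77) = (4349 - 1/8)*(373529/4857) = (34791/8)*(373529/4857) = 4331815813/12952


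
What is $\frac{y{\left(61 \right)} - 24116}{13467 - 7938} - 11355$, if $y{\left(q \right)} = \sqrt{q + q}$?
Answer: $- \frac{62805911}{5529} + \frac{\sqrt{122}}{5529} \approx -11359.0$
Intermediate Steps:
$y{\left(q \right)} = \sqrt{2} \sqrt{q}$ ($y{\left(q \right)} = \sqrt{2 q} = \sqrt{2} \sqrt{q}$)
$\frac{y{\left(61 \right)} - 24116}{13467 - 7938} - 11355 = \frac{\sqrt{2} \sqrt{61} - 24116}{13467 - 7938} - 11355 = \frac{\sqrt{122} - 24116}{5529} - 11355 = \left(-24116 + \sqrt{122}\right) \frac{1}{5529} - 11355 = \left(- \frac{24116}{5529} + \frac{\sqrt{122}}{5529}\right) - 11355 = - \frac{62805911}{5529} + \frac{\sqrt{122}}{5529}$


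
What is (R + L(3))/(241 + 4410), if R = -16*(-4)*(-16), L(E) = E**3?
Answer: -997/4651 ≈ -0.21436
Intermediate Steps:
R = -1024 (R = 64*(-16) = -1024)
(R + L(3))/(241 + 4410) = (-1024 + 3**3)/(241 + 4410) = (-1024 + 27)/4651 = -997*1/4651 = -997/4651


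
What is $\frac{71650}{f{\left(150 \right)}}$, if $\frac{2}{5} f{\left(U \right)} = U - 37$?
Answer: $\frac{28660}{113} \approx 253.63$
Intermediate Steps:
$f{\left(U \right)} = - \frac{185}{2} + \frac{5 U}{2}$ ($f{\left(U \right)} = \frac{5 \left(U - 37\right)}{2} = \frac{5 \left(-37 + U\right)}{2} = - \frac{185}{2} + \frac{5 U}{2}$)
$\frac{71650}{f{\left(150 \right)}} = \frac{71650}{- \frac{185}{2} + \frac{5}{2} \cdot 150} = \frac{71650}{- \frac{185}{2} + 375} = \frac{71650}{\frac{565}{2}} = 71650 \cdot \frac{2}{565} = \frac{28660}{113}$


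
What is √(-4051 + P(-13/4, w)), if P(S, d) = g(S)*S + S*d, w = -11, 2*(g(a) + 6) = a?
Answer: I*√255390/8 ≈ 63.17*I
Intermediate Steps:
g(a) = -6 + a/2
P(S, d) = S*d + S*(-6 + S/2) (P(S, d) = (-6 + S/2)*S + S*d = S*(-6 + S/2) + S*d = S*d + S*(-6 + S/2))
√(-4051 + P(-13/4, w)) = √(-4051 + (-13/4)*(-12 - 13/4 + 2*(-11))/2) = √(-4051 + (-13*¼)*(-12 - 13*¼ - 22)/2) = √(-4051 + (½)*(-13/4)*(-12 - 13/4 - 22)) = √(-4051 + (½)*(-13/4)*(-149/4)) = √(-4051 + 1937/32) = √(-127695/32) = I*√255390/8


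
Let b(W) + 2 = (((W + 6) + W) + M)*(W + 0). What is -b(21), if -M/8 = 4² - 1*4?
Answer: 1010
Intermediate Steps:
M = -96 (M = -8*(4² - 1*4) = -8*(16 - 4) = -8*12 = -96)
b(W) = -2 + W*(-90 + 2*W) (b(W) = -2 + (((W + 6) + W) - 96)*(W + 0) = -2 + (((6 + W) + W) - 96)*W = -2 + ((6 + 2*W) - 96)*W = -2 + (-90 + 2*W)*W = -2 + W*(-90 + 2*W))
-b(21) = -(-2 - 90*21 + 2*21²) = -(-2 - 1890 + 2*441) = -(-2 - 1890 + 882) = -1*(-1010) = 1010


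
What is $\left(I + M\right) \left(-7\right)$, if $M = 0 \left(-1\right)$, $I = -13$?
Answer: $91$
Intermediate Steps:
$M = 0$
$\left(I + M\right) \left(-7\right) = \left(-13 + 0\right) \left(-7\right) = \left(-13\right) \left(-7\right) = 91$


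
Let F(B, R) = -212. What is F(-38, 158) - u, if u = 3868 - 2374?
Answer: -1706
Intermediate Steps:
u = 1494
F(-38, 158) - u = -212 - 1*1494 = -212 - 1494 = -1706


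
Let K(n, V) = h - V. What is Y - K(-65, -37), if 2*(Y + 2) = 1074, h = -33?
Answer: 531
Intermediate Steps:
Y = 535 (Y = -2 + (½)*1074 = -2 + 537 = 535)
K(n, V) = -33 - V
Y - K(-65, -37) = 535 - (-33 - 1*(-37)) = 535 - (-33 + 37) = 535 - 1*4 = 535 - 4 = 531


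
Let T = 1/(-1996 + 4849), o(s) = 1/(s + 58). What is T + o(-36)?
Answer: 2875/62766 ≈ 0.045805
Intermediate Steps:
o(s) = 1/(58 + s)
T = 1/2853 ≈ 0.00035051
T + o(-36) = 1/2853 + 1/(58 - 36) = 1/2853 + 1/22 = 2875/62766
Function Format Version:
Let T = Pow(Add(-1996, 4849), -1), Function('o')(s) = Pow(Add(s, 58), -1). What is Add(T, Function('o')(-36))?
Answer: Rational(2875, 62766) ≈ 0.045805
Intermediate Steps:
Function('o')(s) = Pow(Add(58, s), -1)
T = Rational(1, 2853) (T = Pow(2853, -1) = Rational(1, 2853) ≈ 0.00035051)
Add(T, Function('o')(-36)) = Add(Rational(1, 2853), Pow(Add(58, -36), -1)) = Add(Rational(1, 2853), Pow(22, -1)) = Add(Rational(1, 2853), Rational(1, 22)) = Rational(2875, 62766)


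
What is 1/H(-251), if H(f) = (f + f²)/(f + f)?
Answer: -1/125 ≈ -0.0080000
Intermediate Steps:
H(f) = (f + f²)/(2*f) (H(f) = (f + f²)/((2*f)) = (f + f²)*(1/(2*f)) = (f + f²)/(2*f))
1/H(-251) = 1/(½ + (½)*(-251)) = 1/(½ - 251/2) = 1/(-125) = -1/125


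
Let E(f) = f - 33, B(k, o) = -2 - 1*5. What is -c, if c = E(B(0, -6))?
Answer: 40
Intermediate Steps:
B(k, o) = -7 (B(k, o) = -2 - 5 = -7)
E(f) = -33 + f
c = -40 (c = -33 - 7 = -40)
-c = -1*(-40) = 40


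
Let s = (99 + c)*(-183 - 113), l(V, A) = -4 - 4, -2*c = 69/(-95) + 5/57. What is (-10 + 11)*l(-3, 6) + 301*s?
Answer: -2521953656/285 ≈ -8.8490e+6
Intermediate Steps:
c = 91/285 (c = -(69/(-95) + 5/57)/2 = -(69*(-1/95) + 5*(1/57))/2 = -(-69/95 + 5/57)/2 = -½*(-182/285) = 91/285 ≈ 0.31930)
l(V, A) = -8
s = -8378576/285 (s = (99 + 91/285)*(-183 - 113) = (28306/285)*(-296) = -8378576/285 ≈ -29399.)
(-10 + 11)*l(-3, 6) + 301*s = (-10 + 11)*(-8) + 301*(-8378576/285) = 1*(-8) - 2521951376/285 = -8 - 2521951376/285 = -2521953656/285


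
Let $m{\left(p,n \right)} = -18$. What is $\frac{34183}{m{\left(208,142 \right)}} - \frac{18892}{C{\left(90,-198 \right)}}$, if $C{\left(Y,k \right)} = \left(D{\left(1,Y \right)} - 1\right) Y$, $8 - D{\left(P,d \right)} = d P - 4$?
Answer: $- \frac{13483393}{7110} \approx -1896.4$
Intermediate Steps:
$D{\left(P,d \right)} = 12 - P d$ ($D{\left(P,d \right)} = 8 - \left(d P - 4\right) = 8 - \left(P d - 4\right) = 8 - \left(-4 + P d\right) = 12 - P d$)
$C{\left(Y,k \right)} = Y \left(11 - Y\right)$ ($C{\left(Y,k \right)} = \left(\left(12 - 1 Y\right) - 1\right) Y = \left(\left(12 - Y\right) - 1\right) Y = \left(11 - Y\right) Y = Y \left(11 - Y\right)$)
$\frac{34183}{m{\left(208,142 \right)}} - \frac{18892}{C{\left(90,-198 \right)}} = \frac{34183}{-18} - \frac{18892}{90 \left(11 - 90\right)} = 34183 \left(- \frac{1}{18}\right) - \frac{18892}{90 \left(11 - 90\right)} = - \frac{34183}{18} - \frac{18892}{90 \left(-79\right)} = - \frac{34183}{18} - \frac{18892}{-7110} = - \frac{34183}{18} - - \frac{9446}{3555} = - \frac{34183}{18} + \frac{9446}{3555} = - \frac{13483393}{7110}$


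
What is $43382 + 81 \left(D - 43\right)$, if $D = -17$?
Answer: $38522$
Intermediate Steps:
$43382 + 81 \left(D - 43\right) = 43382 + 81 \left(-17 - 43\right) = 43382 + 81 \left(-60\right) = 43382 - 4860 = 38522$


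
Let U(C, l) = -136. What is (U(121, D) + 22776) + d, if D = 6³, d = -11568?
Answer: 11072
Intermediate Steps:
D = 216
(U(121, D) + 22776) + d = (-136 + 22776) - 11568 = 22640 - 11568 = 11072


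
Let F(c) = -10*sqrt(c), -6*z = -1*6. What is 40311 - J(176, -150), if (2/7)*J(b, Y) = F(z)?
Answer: 40346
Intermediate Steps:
z = 1 (z = -(-1)*6/6 = -1/6*(-6) = 1)
J(b, Y) = -35 (J(b, Y) = 7*(-10*sqrt(1))/2 = 7*(-10*1)/2 = (7/2)*(-10) = -35)
40311 - J(176, -150) = 40311 - 1*(-35) = 40311 + 35 = 40346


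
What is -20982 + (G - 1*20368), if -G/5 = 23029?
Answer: -156495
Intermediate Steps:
G = -115145 (G = -5*23029 = -115145)
-20982 + (G - 1*20368) = -20982 + (-115145 - 1*20368) = -20982 + (-115145 - 20368) = -20982 - 135513 = -156495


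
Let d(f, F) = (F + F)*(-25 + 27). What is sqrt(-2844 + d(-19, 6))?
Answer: 2*I*sqrt(705) ≈ 53.104*I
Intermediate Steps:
d(f, F) = 4*F (d(f, F) = (2*F)*2 = 4*F)
sqrt(-2844 + d(-19, 6)) = sqrt(-2844 + 4*6) = sqrt(-2844 + 24) = sqrt(-2820) = 2*I*sqrt(705)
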